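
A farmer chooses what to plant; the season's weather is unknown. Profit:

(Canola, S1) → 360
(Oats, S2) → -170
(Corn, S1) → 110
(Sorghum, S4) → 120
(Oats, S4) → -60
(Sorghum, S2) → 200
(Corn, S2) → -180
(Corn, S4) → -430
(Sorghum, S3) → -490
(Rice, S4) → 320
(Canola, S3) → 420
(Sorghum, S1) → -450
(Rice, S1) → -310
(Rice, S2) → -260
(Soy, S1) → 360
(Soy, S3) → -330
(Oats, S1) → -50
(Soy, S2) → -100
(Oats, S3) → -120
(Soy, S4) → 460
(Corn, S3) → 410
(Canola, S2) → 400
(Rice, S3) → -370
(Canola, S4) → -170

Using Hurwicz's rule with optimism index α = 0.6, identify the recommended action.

Canola

Corn: 0.6·410 + 0.4·(-430) = 74
Oats: 0.6·(-50) + 0.4·(-170) = -98
Soy: 0.6·460 + 0.4·(-330) = 144
Sorghum: 0.6·200 + 0.4·(-490) = -76
Rice: 0.6·320 + 0.4·(-370) = 44
Canola: 0.6·420 + 0.4·(-170) = 184
Highest Hurwicz score = 184 → Canola.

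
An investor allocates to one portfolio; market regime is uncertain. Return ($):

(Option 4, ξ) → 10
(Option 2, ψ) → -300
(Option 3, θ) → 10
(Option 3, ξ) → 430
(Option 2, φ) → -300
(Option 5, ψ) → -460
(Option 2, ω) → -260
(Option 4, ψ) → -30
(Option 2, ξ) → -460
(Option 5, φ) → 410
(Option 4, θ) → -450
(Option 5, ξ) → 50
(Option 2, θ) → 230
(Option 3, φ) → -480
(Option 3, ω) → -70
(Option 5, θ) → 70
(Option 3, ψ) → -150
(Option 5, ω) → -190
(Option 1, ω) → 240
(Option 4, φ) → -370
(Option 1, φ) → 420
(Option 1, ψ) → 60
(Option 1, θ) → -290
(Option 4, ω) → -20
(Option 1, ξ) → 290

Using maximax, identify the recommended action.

Option 3

Row maxima: Option 1=420, Option 2=230, Option 3=430, Option 4=10, Option 5=410
Best best-case = 430 → Option 3.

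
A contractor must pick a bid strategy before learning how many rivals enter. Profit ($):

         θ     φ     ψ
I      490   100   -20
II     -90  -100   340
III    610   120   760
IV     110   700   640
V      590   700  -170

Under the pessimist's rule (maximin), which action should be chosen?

Row minima: I=-20, II=-100, III=120, IV=110, V=-170
Best worst-case = 120 → III.

III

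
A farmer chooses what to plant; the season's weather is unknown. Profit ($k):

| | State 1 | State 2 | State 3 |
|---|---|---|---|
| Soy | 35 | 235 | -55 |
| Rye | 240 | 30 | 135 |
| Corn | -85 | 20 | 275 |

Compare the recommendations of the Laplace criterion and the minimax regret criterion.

Row averages: Soy=215/3, Rye=135, Corn=70
Highest average = 135 → Rye.
Column bests: State 1=240, State 2=235, State 3=275.
Soy regrets: 205, 0, 330 → max 330
Rye regrets: 0, 205, 140 → max 205
Corn regrets: 325, 215, 0 → max 325
Smallest max regret = 205 → Rye.

laplace → Rye; minimax regret → Rye (agree)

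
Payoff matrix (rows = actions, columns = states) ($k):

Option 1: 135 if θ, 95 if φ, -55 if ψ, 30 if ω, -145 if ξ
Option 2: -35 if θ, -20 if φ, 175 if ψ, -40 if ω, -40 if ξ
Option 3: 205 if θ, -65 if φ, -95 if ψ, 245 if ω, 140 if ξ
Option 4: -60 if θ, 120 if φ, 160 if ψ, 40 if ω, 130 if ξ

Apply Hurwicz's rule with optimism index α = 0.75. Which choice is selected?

Option 3

Option 1: 0.75·135 + 0.25·(-145) = 65
Option 2: 0.75·175 + 0.25·(-40) = 121.25
Option 3: 0.75·245 + 0.25·(-95) = 160
Option 4: 0.75·160 + 0.25·(-60) = 105
Highest Hurwicz score = 160 → Option 3.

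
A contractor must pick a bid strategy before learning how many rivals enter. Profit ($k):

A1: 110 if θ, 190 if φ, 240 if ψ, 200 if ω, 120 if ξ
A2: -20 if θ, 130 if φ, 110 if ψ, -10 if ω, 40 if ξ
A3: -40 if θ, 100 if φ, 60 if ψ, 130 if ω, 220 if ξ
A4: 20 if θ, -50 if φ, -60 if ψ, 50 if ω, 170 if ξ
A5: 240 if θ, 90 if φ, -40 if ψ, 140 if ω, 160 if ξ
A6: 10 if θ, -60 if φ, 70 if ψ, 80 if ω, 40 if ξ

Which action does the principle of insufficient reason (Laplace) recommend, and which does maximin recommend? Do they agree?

Row averages: A1=172, A2=50, A3=94, A4=26, A5=118, A6=28
Highest average = 172 → A1.
Row minima: A1=110, A2=-20, A3=-40, A4=-60, A5=-40, A6=-60
Best worst-case = 110 → A1.

laplace → A1; maximin → A1 (agree)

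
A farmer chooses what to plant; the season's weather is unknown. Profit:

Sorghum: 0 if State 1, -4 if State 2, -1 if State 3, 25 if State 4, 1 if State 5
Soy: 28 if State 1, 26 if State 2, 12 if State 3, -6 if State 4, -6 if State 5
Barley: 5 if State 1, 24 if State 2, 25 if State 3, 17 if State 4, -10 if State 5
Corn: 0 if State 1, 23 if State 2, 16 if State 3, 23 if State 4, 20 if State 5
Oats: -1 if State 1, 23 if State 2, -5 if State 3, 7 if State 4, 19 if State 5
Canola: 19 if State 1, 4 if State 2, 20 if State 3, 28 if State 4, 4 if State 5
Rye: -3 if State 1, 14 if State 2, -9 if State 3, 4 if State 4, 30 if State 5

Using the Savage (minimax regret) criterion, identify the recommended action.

Canola

Column bests: State 1=28, State 2=26, State 3=25, State 4=28, State 5=30.
Sorghum regrets: 28, 30, 26, 3, 29 → max 30
Soy regrets: 0, 0, 13, 34, 36 → max 36
Barley regrets: 23, 2, 0, 11, 40 → max 40
Corn regrets: 28, 3, 9, 5, 10 → max 28
Oats regrets: 29, 3, 30, 21, 11 → max 30
Canola regrets: 9, 22, 5, 0, 26 → max 26
Rye regrets: 31, 12, 34, 24, 0 → max 34
Smallest max regret = 26 → Canola.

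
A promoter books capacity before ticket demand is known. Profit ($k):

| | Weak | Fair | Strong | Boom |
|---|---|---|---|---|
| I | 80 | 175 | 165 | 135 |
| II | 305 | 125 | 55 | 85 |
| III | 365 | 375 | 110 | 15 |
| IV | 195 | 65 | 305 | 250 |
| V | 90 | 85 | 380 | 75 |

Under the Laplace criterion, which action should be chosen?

Row averages: I=138.75, II=142.5, III=216.25, IV=203.75, V=157.5
Highest average = 216.25 → III.

III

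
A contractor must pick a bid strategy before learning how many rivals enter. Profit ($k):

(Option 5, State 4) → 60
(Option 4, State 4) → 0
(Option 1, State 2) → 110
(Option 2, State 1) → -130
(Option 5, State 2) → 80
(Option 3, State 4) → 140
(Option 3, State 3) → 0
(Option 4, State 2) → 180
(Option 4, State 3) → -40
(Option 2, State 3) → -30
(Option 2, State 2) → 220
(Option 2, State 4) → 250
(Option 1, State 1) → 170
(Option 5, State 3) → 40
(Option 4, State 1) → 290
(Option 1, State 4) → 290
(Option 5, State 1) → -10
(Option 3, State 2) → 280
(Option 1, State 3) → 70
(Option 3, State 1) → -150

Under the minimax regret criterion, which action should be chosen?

Option 1

Column bests: State 1=290, State 2=280, State 3=70, State 4=290.
Option 1 regrets: 120, 170, 0, 0 → max 170
Option 2 regrets: 420, 60, 100, 40 → max 420
Option 3 regrets: 440, 0, 70, 150 → max 440
Option 4 regrets: 0, 100, 110, 290 → max 290
Option 5 regrets: 300, 200, 30, 230 → max 300
Smallest max regret = 170 → Option 1.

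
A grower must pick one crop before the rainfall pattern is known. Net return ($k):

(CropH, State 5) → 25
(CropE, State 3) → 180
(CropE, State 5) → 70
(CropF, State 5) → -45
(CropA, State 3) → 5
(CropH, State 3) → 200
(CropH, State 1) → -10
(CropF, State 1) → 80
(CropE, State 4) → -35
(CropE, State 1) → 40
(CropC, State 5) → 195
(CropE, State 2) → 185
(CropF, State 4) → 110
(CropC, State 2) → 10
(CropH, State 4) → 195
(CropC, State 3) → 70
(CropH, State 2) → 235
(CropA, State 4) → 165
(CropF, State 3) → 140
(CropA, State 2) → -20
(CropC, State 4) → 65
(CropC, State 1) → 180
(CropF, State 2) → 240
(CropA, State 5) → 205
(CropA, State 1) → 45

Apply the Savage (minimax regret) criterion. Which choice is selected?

CropH

Column bests: State 1=180, State 2=240, State 3=200, State 4=195, State 5=205.
CropH regrets: 190, 5, 0, 0, 180 → max 190
CropA regrets: 135, 260, 195, 30, 0 → max 260
CropE regrets: 140, 55, 20, 230, 135 → max 230
CropC regrets: 0, 230, 130, 130, 10 → max 230
CropF regrets: 100, 0, 60, 85, 250 → max 250
Smallest max regret = 190 → CropH.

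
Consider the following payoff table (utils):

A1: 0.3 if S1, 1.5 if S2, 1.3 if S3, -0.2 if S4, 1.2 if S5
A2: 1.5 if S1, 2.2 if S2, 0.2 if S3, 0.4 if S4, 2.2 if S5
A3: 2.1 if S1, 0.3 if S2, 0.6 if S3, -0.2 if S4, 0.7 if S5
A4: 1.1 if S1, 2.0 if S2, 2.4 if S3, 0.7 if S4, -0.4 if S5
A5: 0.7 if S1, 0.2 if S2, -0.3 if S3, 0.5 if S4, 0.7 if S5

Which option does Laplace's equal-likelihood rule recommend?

Row averages: A1=0.82, A2=1.3, A3=0.7, A4=1.16, A5=0.36
Highest average = 1.3 → A2.

A2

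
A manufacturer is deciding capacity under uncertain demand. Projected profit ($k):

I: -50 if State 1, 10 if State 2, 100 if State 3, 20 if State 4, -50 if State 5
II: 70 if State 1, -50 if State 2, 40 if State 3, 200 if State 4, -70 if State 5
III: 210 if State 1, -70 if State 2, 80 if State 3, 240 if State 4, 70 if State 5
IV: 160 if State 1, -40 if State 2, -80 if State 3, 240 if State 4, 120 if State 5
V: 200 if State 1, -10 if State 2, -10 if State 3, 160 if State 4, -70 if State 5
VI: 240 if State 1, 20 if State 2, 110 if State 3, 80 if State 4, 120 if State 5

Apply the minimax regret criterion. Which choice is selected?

III

Column bests: State 1=240, State 2=20, State 3=110, State 4=240, State 5=120.
I regrets: 290, 10, 10, 220, 170 → max 290
II regrets: 170, 70, 70, 40, 190 → max 190
III regrets: 30, 90, 30, 0, 50 → max 90
IV regrets: 80, 60, 190, 0, 0 → max 190
V regrets: 40, 30, 120, 80, 190 → max 190
VI regrets: 0, 0, 0, 160, 0 → max 160
Smallest max regret = 90 → III.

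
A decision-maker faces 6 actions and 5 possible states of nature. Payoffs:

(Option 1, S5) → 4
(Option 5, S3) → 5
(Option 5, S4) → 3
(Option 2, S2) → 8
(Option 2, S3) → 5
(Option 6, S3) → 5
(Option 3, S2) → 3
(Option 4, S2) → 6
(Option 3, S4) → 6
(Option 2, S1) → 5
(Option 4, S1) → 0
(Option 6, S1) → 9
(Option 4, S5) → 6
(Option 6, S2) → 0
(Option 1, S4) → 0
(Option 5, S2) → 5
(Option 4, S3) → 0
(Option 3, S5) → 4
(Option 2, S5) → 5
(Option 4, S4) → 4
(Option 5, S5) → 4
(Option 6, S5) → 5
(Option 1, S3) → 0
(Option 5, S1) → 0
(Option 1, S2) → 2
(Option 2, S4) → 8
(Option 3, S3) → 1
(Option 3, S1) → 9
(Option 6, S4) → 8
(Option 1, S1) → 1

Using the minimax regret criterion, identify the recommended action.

Column bests: S1=9, S2=8, S3=5, S4=8, S5=6.
Option 1 regrets: 8, 6, 5, 8, 2 → max 8
Option 2 regrets: 4, 0, 0, 0, 1 → max 4
Option 3 regrets: 0, 5, 4, 2, 2 → max 5
Option 4 regrets: 9, 2, 5, 4, 0 → max 9
Option 5 regrets: 9, 3, 0, 5, 2 → max 9
Option 6 regrets: 0, 8, 0, 0, 1 → max 8
Smallest max regret = 4 → Option 2.

Option 2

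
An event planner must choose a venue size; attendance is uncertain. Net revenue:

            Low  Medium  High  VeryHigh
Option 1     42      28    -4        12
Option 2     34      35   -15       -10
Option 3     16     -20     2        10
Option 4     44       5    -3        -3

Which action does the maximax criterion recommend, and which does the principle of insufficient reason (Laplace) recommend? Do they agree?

Row maxima: Option 1=42, Option 2=35, Option 3=16, Option 4=44
Best best-case = 44 → Option 4.
Row averages: Option 1=19.5, Option 2=11, Option 3=2, Option 4=10.75
Highest average = 19.5 → Option 1.

maximax → Option 4; laplace → Option 1 (disagree)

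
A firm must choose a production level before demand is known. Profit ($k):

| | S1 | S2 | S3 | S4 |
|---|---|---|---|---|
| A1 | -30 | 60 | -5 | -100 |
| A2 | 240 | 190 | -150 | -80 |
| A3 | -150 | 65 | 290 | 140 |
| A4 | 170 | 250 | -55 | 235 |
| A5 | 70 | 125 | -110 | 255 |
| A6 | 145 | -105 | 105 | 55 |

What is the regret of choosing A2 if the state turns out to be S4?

335

Best payoff under S4 is 255.
Regret = 255 − (-80) = 335.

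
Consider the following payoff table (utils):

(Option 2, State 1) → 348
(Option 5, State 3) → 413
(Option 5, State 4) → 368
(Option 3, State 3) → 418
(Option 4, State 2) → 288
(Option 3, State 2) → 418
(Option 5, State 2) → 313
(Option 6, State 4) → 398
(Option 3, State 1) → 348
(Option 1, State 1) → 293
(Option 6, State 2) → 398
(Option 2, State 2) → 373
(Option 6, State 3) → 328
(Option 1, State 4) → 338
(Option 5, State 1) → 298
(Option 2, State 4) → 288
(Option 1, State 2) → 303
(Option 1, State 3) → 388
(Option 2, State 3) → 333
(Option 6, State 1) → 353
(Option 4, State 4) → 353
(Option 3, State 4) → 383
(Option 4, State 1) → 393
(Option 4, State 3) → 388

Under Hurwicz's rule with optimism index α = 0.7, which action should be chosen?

Option 1: 0.7·388 + 0.3·293 = 359.5
Option 2: 0.7·373 + 0.3·288 = 347.5
Option 3: 0.7·418 + 0.3·348 = 397
Option 4: 0.7·393 + 0.3·288 = 361.5
Option 5: 0.7·413 + 0.3·298 = 378.5
Option 6: 0.7·398 + 0.3·328 = 377
Highest Hurwicz score = 397 → Option 3.

Option 3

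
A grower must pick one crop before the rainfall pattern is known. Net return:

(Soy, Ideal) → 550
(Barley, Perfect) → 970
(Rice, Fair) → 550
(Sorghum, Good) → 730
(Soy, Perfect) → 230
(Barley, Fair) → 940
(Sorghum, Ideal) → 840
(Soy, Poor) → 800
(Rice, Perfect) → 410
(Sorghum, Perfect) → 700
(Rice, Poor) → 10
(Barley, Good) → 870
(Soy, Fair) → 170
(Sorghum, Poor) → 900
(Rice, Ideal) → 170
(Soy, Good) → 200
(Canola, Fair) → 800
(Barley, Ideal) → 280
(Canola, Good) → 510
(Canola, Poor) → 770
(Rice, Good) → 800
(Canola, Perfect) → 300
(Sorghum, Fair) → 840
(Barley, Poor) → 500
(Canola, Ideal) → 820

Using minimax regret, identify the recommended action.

Sorghum

Column bests: Poor=900, Fair=940, Good=870, Ideal=840, Perfect=970.
Soy regrets: 100, 770, 670, 290, 740 → max 770
Canola regrets: 130, 140, 360, 20, 670 → max 670
Sorghum regrets: 0, 100, 140, 0, 270 → max 270
Rice regrets: 890, 390, 70, 670, 560 → max 890
Barley regrets: 400, 0, 0, 560, 0 → max 560
Smallest max regret = 270 → Sorghum.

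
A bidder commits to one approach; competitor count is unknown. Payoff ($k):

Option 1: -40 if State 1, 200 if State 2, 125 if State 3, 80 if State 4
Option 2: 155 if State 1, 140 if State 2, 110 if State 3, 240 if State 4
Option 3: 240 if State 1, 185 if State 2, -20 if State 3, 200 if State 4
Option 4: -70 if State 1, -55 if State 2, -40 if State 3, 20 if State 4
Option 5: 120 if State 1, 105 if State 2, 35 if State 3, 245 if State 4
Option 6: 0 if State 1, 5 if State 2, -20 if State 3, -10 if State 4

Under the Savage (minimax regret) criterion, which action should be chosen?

Column bests: State 1=240, State 2=200, State 3=125, State 4=245.
Option 1 regrets: 280, 0, 0, 165 → max 280
Option 2 regrets: 85, 60, 15, 5 → max 85
Option 3 regrets: 0, 15, 145, 45 → max 145
Option 4 regrets: 310, 255, 165, 225 → max 310
Option 5 regrets: 120, 95, 90, 0 → max 120
Option 6 regrets: 240, 195, 145, 255 → max 255
Smallest max regret = 85 → Option 2.

Option 2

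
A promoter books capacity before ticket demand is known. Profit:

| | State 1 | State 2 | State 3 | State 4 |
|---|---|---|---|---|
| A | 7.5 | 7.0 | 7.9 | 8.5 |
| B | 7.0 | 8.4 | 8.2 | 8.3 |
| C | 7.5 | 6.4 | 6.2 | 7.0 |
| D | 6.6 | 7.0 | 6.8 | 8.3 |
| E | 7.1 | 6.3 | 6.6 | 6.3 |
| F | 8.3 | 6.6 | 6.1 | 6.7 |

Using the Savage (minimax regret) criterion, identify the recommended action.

B

Column bests: State 1=8.3, State 2=8.4, State 3=8.2, State 4=8.5.
A regrets: 0.8, 1.4, 0.3, 0.0 → max 1.4
B regrets: 1.3, 0.0, 0.0, 0.2 → max 1.3
C regrets: 0.8, 2.0, 2.0, 1.5 → max 2.0
D regrets: 1.7, 1.4, 1.4, 0.2 → max 1.7
E regrets: 1.2, 2.1, 1.6, 2.2 → max 2.2
F regrets: 0.0, 1.8, 2.1, 1.8 → max 2.1
Smallest max regret = 1.3 → B.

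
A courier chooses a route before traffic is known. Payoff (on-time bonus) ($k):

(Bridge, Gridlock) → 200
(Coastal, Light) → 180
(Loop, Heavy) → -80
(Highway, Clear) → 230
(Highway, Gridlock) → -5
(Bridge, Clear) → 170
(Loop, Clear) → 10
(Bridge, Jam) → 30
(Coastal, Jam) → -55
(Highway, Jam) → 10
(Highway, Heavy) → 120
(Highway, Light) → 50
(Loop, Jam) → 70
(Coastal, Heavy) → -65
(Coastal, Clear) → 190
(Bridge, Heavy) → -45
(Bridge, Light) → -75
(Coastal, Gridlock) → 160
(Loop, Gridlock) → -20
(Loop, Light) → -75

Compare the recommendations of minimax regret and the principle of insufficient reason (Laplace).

Column bests: Clear=230, Light=180, Heavy=120, Jam=70, Gridlock=200.
Coastal regrets: 40, 0, 185, 125, 40 → max 185
Bridge regrets: 60, 255, 165, 40, 0 → max 255
Loop regrets: 220, 255, 200, 0, 220 → max 255
Highway regrets: 0, 130, 0, 60, 205 → max 205
Smallest max regret = 185 → Coastal.
Row averages: Coastal=82, Bridge=56, Loop=-19, Highway=81
Highest average = 82 → Coastal.

minimax regret → Coastal; laplace → Coastal (agree)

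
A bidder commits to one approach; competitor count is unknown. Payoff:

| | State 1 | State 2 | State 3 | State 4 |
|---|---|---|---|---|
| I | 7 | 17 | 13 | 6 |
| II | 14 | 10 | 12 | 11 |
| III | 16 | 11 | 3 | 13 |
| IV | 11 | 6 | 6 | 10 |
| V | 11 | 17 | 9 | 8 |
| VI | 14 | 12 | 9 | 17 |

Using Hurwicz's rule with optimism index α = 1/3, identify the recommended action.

VI

I: 1/3·17 + 2/3·6 = 29/3
II: 1/3·14 + 2/3·10 = 34/3
III: 1/3·16 + 2/3·3 = 22/3
IV: 1/3·11 + 2/3·6 = 23/3
V: 1/3·17 + 2/3·8 = 11
VI: 1/3·17 + 2/3·9 = 35/3
Highest Hurwicz score = 35/3 → VI.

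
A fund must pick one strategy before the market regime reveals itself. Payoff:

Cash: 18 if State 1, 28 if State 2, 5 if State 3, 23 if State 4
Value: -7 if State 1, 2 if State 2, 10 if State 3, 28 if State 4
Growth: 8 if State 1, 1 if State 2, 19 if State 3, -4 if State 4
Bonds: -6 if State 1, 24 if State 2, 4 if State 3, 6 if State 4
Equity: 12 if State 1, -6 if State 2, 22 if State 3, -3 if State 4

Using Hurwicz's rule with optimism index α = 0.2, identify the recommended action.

Cash

Cash: 0.2·28 + 0.8·5 = 9.6
Value: 0.2·28 + 0.8·(-7) = 0
Growth: 0.2·19 + 0.8·(-4) = 0.6
Bonds: 0.2·24 + 0.8·(-6) = 0
Equity: 0.2·22 + 0.8·(-6) = -0.4
Highest Hurwicz score = 9.6 → Cash.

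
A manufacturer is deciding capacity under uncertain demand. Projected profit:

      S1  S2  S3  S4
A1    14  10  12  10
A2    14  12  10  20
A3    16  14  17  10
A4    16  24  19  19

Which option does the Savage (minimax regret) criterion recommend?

Column bests: S1=16, S2=24, S3=19, S4=20.
A1 regrets: 2, 14, 7, 10 → max 14
A2 regrets: 2, 12, 9, 0 → max 12
A3 regrets: 0, 10, 2, 10 → max 10
A4 regrets: 0, 0, 0, 1 → max 1
Smallest max regret = 1 → A4.

A4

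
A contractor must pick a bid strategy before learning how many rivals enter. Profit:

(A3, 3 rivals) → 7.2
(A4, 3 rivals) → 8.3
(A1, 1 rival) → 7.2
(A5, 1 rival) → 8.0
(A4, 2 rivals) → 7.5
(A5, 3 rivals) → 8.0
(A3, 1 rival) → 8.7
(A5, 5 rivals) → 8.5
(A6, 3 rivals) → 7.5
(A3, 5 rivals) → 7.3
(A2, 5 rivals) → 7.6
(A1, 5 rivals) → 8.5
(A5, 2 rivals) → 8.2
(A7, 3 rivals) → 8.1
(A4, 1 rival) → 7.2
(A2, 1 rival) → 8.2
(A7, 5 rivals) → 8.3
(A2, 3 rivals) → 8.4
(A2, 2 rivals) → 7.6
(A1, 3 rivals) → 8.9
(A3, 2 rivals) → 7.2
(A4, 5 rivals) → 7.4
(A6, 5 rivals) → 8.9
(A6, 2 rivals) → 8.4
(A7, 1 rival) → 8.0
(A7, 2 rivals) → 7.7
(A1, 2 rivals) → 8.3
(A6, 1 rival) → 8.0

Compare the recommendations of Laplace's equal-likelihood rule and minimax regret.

laplace → A1; minimax regret → A7 (disagree)

Row averages: A1=8.225, A2=7.95, A3=7.6, A4=7.6, A5=8.175, A6=8.2, A7=8.025
Highest average = 8.225 → A1.
Column bests: 1 rival=8.7, 2 rivals=8.4, 3 rivals=8.9, 5 rivals=8.9.
A1 regrets: 1.5, 0.1, 0.0, 0.4 → max 1.5
A2 regrets: 0.5, 0.8, 0.5, 1.3 → max 1.3
A3 regrets: 0.0, 1.2, 1.7, 1.6 → max 1.7
A4 regrets: 1.5, 0.9, 0.6, 1.5 → max 1.5
A5 regrets: 0.7, 0.2, 0.9, 0.4 → max 0.9
A6 regrets: 0.7, 0.0, 1.4, 0.0 → max 1.4
A7 regrets: 0.7, 0.7, 0.8, 0.6 → max 0.8
Smallest max regret = 0.8 → A7.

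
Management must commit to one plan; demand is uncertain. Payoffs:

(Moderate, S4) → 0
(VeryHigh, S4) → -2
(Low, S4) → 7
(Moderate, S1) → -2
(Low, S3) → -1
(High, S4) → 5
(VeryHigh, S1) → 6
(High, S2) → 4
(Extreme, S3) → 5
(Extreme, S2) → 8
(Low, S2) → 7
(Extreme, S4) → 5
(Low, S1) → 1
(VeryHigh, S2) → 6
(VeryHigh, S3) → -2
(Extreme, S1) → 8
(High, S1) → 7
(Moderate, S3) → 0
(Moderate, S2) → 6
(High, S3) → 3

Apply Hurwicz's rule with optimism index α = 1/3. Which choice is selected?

Extreme

Low: 1/3·7 + 2/3·(-1) = 5/3
Moderate: 1/3·6 + 2/3·(-2) = 2/3
High: 1/3·7 + 2/3·3 = 13/3
VeryHigh: 1/3·6 + 2/3·(-2) = 2/3
Extreme: 1/3·8 + 2/3·5 = 6
Highest Hurwicz score = 6 → Extreme.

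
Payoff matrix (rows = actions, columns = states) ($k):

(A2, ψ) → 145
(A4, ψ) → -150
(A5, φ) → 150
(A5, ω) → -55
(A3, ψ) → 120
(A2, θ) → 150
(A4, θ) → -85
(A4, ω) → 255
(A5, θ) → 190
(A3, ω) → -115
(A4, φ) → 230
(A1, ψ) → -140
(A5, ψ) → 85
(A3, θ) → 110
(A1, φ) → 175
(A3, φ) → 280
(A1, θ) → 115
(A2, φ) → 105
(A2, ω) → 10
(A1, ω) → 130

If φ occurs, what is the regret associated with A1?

105

Best payoff under φ is 280.
Regret = 280 − 175 = 105.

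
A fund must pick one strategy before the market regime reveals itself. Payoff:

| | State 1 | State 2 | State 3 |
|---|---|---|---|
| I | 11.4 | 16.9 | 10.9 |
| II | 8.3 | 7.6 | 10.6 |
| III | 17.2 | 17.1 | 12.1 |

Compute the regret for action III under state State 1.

Best payoff under State 1 is 17.2.
Regret = 17.2 − 17.2 = 0.0.

0.0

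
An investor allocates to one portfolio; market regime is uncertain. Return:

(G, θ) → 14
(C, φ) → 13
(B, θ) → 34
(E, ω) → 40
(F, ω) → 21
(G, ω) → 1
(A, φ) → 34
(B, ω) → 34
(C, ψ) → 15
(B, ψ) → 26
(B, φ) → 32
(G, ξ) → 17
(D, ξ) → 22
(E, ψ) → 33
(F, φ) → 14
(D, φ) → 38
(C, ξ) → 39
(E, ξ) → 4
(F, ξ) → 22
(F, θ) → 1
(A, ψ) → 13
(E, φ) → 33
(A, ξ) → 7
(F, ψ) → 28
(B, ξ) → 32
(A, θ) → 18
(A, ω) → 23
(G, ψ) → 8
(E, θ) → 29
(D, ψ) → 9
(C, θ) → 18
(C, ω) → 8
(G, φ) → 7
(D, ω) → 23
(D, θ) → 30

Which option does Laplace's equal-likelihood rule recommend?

B

Row averages: A=19, B=31.6, C=18.6, D=24.4, E=27.8, F=17.2, G=9.4
Highest average = 31.6 → B.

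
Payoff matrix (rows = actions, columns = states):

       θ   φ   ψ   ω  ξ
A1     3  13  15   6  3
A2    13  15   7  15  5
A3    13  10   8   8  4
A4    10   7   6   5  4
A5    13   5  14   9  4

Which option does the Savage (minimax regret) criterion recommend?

Column bests: θ=13, φ=15, ψ=15, ω=15, ξ=5.
A1 regrets: 10, 2, 0, 9, 2 → max 10
A2 regrets: 0, 0, 8, 0, 0 → max 8
A3 regrets: 0, 5, 7, 7, 1 → max 7
A4 regrets: 3, 8, 9, 10, 1 → max 10
A5 regrets: 0, 10, 1, 6, 1 → max 10
Smallest max regret = 7 → A3.

A3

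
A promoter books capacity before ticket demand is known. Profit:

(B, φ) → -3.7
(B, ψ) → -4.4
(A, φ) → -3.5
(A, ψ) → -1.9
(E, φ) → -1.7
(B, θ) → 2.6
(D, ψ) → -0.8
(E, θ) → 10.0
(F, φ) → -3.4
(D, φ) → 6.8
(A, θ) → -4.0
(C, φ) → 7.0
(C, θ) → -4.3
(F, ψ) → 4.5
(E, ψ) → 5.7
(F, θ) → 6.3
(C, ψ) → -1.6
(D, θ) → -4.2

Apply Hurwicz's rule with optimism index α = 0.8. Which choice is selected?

A: 0.8·(-1.9) + 0.2·(-4.0) = -2.32
B: 0.8·2.6 + 0.2·(-4.4) = 1.2
C: 0.8·7.0 + 0.2·(-4.3) = 4.74
D: 0.8·6.8 + 0.2·(-4.2) = 4.6
E: 0.8·10.0 + 0.2·(-1.7) = 7.66
F: 0.8·6.3 + 0.2·(-3.4) = 4.36
Highest Hurwicz score = 7.66 → E.

E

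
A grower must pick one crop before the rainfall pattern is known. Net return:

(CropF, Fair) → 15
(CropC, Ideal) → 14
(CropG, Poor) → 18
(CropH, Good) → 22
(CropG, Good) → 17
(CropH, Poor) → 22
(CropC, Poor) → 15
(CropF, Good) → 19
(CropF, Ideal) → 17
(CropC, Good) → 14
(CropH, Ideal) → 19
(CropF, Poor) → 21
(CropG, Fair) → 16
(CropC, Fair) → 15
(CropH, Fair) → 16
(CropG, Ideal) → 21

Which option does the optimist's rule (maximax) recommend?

Row maxima: CropH=22, CropF=21, CropC=15, CropG=21
Best best-case = 22 → CropH.

CropH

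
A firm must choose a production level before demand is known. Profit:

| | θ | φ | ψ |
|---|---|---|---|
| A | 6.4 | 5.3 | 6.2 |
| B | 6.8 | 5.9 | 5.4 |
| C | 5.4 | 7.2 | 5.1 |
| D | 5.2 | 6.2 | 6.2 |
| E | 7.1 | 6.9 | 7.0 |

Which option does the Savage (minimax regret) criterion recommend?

E

Column bests: θ=7.1, φ=7.2, ψ=7.0.
A regrets: 0.7, 1.9, 0.8 → max 1.9
B regrets: 0.3, 1.3, 1.6 → max 1.6
C regrets: 1.7, 0.0, 1.9 → max 1.9
D regrets: 1.9, 1.0, 0.8 → max 1.9
E regrets: 0.0, 0.3, 0.0 → max 0.3
Smallest max regret = 0.3 → E.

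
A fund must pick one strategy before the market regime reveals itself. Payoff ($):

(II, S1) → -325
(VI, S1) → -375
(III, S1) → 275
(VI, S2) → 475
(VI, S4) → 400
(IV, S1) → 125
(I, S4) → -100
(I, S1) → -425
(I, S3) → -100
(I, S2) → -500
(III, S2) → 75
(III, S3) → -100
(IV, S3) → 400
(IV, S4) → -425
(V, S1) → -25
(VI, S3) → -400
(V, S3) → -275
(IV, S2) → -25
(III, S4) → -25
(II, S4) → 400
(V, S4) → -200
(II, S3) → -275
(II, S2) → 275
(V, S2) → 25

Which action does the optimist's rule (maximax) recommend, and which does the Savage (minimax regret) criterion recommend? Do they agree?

Row maxima: I=-100, II=400, III=275, IV=400, V=25, VI=475
Best best-case = 475 → VI.
Column bests: S1=275, S2=475, S3=400, S4=400.
I regrets: 700, 975, 500, 500 → max 975
II regrets: 600, 200, 675, 0 → max 675
III regrets: 0, 400, 500, 425 → max 500
IV regrets: 150, 500, 0, 825 → max 825
V regrets: 300, 450, 675, 600 → max 675
VI regrets: 650, 0, 800, 0 → max 800
Smallest max regret = 500 → III.

maximax → VI; minimax regret → III (disagree)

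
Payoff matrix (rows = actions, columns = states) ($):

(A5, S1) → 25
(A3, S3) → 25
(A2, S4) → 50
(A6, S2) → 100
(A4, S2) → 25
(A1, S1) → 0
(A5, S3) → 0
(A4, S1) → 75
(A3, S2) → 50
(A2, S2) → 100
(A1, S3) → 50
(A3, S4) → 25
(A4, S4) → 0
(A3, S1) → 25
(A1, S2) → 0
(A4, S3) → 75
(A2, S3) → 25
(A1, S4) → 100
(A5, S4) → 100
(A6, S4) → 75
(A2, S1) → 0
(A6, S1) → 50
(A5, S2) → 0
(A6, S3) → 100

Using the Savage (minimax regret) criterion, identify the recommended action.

Column bests: S1=75, S2=100, S3=100, S4=100.
A1 regrets: 75, 100, 50, 0 → max 100
A2 regrets: 75, 0, 75, 50 → max 75
A3 regrets: 50, 50, 75, 75 → max 75
A4 regrets: 0, 75, 25, 100 → max 100
A5 regrets: 50, 100, 100, 0 → max 100
A6 regrets: 25, 0, 0, 25 → max 25
Smallest max regret = 25 → A6.

A6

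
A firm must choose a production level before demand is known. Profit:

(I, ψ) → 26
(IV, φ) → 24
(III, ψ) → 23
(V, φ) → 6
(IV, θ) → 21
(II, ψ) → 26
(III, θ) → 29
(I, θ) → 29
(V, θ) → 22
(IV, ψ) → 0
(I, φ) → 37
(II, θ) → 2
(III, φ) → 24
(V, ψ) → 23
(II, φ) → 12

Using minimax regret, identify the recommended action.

Column bests: θ=29, φ=37, ψ=26.
I regrets: 0, 0, 0 → max 0
II regrets: 27, 25, 0 → max 27
III regrets: 0, 13, 3 → max 13
IV regrets: 8, 13, 26 → max 26
V regrets: 7, 31, 3 → max 31
Smallest max regret = 0 → I.

I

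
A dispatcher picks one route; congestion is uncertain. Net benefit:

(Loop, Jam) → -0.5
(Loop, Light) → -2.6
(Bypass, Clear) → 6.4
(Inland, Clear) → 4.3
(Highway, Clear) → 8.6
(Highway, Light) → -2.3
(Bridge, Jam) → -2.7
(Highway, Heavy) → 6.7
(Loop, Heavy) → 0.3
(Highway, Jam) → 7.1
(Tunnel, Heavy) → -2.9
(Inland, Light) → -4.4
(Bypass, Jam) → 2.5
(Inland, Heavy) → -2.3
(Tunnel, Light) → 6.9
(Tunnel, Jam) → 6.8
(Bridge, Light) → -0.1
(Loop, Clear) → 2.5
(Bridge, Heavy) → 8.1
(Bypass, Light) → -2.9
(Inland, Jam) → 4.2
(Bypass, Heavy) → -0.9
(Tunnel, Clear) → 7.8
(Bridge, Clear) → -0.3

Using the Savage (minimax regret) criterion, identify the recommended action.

Column bests: Clear=8.6, Light=6.9, Heavy=8.1, Jam=7.1.
Inland regrets: 4.3, 11.3, 10.4, 2.9 → max 11.3
Bridge regrets: 8.9, 7.0, 0.0, 9.8 → max 9.8
Bypass regrets: 2.2, 9.8, 9.0, 4.6 → max 9.8
Loop regrets: 6.1, 9.5, 7.8, 7.6 → max 9.5
Tunnel regrets: 0.8, 0.0, 11.0, 0.3 → max 11.0
Highway regrets: 0.0, 9.2, 1.4, 0.0 → max 9.2
Smallest max regret = 9.2 → Highway.

Highway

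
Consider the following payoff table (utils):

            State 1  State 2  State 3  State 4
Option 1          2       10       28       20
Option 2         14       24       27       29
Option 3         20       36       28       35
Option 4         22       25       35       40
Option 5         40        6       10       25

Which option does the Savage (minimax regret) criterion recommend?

Option 4

Column bests: State 1=40, State 2=36, State 3=35, State 4=40.
Option 1 regrets: 38, 26, 7, 20 → max 38
Option 2 regrets: 26, 12, 8, 11 → max 26
Option 3 regrets: 20, 0, 7, 5 → max 20
Option 4 regrets: 18, 11, 0, 0 → max 18
Option 5 regrets: 0, 30, 25, 15 → max 30
Smallest max regret = 18 → Option 4.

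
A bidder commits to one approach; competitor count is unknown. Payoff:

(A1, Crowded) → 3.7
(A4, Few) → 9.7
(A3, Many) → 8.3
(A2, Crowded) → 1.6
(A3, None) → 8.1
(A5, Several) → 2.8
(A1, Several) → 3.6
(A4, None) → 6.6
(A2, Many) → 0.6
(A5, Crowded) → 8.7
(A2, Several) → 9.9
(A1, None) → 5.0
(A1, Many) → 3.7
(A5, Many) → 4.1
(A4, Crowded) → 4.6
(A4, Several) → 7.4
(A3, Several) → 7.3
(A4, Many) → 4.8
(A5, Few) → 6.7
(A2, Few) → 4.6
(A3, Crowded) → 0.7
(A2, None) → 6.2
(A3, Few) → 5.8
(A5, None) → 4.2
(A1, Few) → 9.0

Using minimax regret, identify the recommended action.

Column bests: None=8.1, Few=9.7, Several=9.9, Many=8.3, Crowded=8.7.
A1 regrets: 3.1, 0.7, 6.3, 4.6, 5.0 → max 6.3
A2 regrets: 1.9, 5.1, 0.0, 7.7, 7.1 → max 7.7
A3 regrets: 0.0, 3.9, 2.6, 0.0, 8.0 → max 8.0
A4 regrets: 1.5, 0.0, 2.5, 3.5, 4.1 → max 4.1
A5 regrets: 3.9, 3.0, 7.1, 4.2, 0.0 → max 7.1
Smallest max regret = 4.1 → A4.

A4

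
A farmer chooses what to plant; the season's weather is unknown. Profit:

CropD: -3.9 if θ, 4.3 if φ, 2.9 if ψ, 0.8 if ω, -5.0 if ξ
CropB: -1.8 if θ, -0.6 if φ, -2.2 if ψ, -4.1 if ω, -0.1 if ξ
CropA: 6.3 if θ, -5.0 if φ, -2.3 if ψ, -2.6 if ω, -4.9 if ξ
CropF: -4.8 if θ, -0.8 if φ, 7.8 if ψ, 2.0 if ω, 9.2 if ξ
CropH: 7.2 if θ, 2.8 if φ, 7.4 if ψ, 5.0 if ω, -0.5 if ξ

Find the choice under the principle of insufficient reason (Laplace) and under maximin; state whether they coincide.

Row averages: CropD=-0.18, CropB=-1.76, CropA=-1.7, CropF=2.68, CropH=4.38
Highest average = 4.38 → CropH.
Row minima: CropD=-5.0, CropB=-4.1, CropA=-5.0, CropF=-4.8, CropH=-0.5
Best worst-case = -0.5 → CropH.

laplace → CropH; maximin → CropH (agree)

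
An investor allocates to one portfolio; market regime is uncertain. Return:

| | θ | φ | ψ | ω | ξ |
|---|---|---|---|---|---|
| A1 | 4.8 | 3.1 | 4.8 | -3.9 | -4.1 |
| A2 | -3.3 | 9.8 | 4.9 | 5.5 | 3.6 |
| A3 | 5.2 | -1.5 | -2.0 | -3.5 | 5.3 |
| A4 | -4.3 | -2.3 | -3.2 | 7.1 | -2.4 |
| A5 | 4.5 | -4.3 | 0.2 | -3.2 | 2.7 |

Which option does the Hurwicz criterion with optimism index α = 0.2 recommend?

A1: 0.2·4.8 + 0.8·(-4.1) = -2.32
A2: 0.2·9.8 + 0.8·(-3.3) = -0.68
A3: 0.2·5.3 + 0.8·(-3.5) = -1.74
A4: 0.2·7.1 + 0.8·(-4.3) = -2.02
A5: 0.2·4.5 + 0.8·(-4.3) = -2.54
Highest Hurwicz score = -0.68 → A2.

A2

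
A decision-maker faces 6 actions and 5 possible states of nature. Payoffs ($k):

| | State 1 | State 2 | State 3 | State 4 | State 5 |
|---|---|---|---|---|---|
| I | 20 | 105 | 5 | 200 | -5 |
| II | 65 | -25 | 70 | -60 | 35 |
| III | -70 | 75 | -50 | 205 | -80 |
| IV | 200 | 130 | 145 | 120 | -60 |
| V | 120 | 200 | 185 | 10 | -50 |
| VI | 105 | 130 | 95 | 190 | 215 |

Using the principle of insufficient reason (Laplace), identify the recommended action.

VI

Row averages: I=65, II=17, III=16, IV=107, V=93, VI=147
Highest average = 147 → VI.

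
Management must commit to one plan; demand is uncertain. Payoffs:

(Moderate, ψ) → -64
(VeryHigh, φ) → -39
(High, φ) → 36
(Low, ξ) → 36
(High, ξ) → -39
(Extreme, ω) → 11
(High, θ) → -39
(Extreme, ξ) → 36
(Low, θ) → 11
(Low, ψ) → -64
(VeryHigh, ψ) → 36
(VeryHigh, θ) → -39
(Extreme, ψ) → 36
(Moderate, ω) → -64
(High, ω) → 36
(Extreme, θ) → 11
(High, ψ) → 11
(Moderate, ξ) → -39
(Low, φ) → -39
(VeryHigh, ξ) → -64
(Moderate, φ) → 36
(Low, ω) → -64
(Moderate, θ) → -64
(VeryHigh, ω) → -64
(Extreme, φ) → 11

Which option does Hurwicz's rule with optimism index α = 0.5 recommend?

Low: 0.5·36 + 0.5·(-64) = -14
Moderate: 0.5·36 + 0.5·(-64) = -14
High: 0.5·36 + 0.5·(-39) = -1.5
VeryHigh: 0.5·36 + 0.5·(-64) = -14
Extreme: 0.5·36 + 0.5·11 = 23.5
Highest Hurwicz score = 23.5 → Extreme.

Extreme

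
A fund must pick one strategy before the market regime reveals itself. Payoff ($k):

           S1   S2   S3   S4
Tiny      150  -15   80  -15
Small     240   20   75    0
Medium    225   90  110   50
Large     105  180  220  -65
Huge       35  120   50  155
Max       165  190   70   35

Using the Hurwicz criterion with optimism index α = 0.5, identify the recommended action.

Tiny: 0.5·150 + 0.5·(-15) = 67.5
Small: 0.5·240 + 0.5·0 = 120
Medium: 0.5·225 + 0.5·50 = 137.5
Large: 0.5·220 + 0.5·(-65) = 77.5
Huge: 0.5·155 + 0.5·35 = 95
Max: 0.5·190 + 0.5·35 = 112.5
Highest Hurwicz score = 137.5 → Medium.

Medium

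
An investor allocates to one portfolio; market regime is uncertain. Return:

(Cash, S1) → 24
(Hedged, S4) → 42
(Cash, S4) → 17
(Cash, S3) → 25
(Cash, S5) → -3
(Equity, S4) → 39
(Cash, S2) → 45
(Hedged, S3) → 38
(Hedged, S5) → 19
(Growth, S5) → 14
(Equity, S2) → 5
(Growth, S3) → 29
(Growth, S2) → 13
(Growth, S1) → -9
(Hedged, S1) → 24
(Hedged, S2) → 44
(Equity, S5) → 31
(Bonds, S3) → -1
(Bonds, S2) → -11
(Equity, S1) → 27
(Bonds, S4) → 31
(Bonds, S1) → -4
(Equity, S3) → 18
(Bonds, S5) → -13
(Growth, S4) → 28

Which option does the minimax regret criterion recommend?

Column bests: S1=27, S2=45, S3=38, S4=42, S5=31.
Growth regrets: 36, 32, 9, 14, 17 → max 36
Hedged regrets: 3, 1, 0, 0, 12 → max 12
Bonds regrets: 31, 56, 39, 11, 44 → max 56
Equity regrets: 0, 40, 20, 3, 0 → max 40
Cash regrets: 3, 0, 13, 25, 34 → max 34
Smallest max regret = 12 → Hedged.

Hedged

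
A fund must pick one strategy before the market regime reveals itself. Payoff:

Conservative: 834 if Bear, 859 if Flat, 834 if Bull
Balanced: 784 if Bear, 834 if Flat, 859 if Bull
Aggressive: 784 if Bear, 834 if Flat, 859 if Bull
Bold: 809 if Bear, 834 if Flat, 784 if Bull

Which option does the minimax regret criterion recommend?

Column bests: Bear=834, Flat=859, Bull=859.
Conservative regrets: 0, 0, 25 → max 25
Balanced regrets: 50, 25, 0 → max 50
Aggressive regrets: 50, 25, 0 → max 50
Bold regrets: 25, 25, 75 → max 75
Smallest max regret = 25 → Conservative.

Conservative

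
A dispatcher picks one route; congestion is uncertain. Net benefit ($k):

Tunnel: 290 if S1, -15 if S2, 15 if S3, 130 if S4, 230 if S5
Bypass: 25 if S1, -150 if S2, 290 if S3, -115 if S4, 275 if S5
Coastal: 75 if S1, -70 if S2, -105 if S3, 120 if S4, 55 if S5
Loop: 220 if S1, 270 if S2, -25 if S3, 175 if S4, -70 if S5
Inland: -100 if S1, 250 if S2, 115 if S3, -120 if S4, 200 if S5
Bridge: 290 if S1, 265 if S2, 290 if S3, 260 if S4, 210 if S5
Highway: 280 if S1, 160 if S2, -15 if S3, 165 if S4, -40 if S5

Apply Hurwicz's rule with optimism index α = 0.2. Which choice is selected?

Tunnel: 0.2·290 + 0.8·(-15) = 46
Bypass: 0.2·290 + 0.8·(-150) = -62
Coastal: 0.2·120 + 0.8·(-105) = -60
Loop: 0.2·270 + 0.8·(-70) = -2
Inland: 0.2·250 + 0.8·(-120) = -46
Bridge: 0.2·290 + 0.8·210 = 226
Highway: 0.2·280 + 0.8·(-40) = 24
Highest Hurwicz score = 226 → Bridge.

Bridge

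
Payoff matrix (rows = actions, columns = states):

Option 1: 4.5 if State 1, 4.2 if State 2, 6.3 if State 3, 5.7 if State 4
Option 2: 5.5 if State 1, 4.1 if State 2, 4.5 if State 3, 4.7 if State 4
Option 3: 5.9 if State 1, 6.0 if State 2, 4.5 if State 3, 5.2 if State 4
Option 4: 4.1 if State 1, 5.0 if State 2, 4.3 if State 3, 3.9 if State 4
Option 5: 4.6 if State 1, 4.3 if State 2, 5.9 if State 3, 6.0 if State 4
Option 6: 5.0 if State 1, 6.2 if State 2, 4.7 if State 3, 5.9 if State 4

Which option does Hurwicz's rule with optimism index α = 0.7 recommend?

Option 6

Option 1: 0.7·6.3 + 0.3·4.2 = 5.67
Option 2: 0.7·5.5 + 0.3·4.1 = 5.08
Option 3: 0.7·6.0 + 0.3·4.5 = 5.55
Option 4: 0.7·5.0 + 0.3·3.9 = 4.67
Option 5: 0.7·6.0 + 0.3·4.3 = 5.49
Option 6: 0.7·6.2 + 0.3·4.7 = 5.75
Highest Hurwicz score = 5.75 → Option 6.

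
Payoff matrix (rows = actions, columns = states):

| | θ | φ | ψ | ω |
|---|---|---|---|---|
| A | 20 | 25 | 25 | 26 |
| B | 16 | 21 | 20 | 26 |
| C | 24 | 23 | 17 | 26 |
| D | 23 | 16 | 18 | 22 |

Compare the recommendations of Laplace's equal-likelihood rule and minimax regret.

laplace → A; minimax regret → A (agree)

Row averages: A=24, B=20.75, C=22.5, D=19.75
Highest average = 24 → A.
Column bests: θ=24, φ=25, ψ=25, ω=26.
A regrets: 4, 0, 0, 0 → max 4
B regrets: 8, 4, 5, 0 → max 8
C regrets: 0, 2, 8, 0 → max 8
D regrets: 1, 9, 7, 4 → max 9
Smallest max regret = 4 → A.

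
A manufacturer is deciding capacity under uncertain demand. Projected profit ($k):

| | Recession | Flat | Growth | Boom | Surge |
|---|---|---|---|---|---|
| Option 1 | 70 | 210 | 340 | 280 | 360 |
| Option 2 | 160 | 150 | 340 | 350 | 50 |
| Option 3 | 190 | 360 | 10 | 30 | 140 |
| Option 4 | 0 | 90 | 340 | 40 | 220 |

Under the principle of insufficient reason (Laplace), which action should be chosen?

Row averages: Option 1=252, Option 2=210, Option 3=146, Option 4=138
Highest average = 252 → Option 1.

Option 1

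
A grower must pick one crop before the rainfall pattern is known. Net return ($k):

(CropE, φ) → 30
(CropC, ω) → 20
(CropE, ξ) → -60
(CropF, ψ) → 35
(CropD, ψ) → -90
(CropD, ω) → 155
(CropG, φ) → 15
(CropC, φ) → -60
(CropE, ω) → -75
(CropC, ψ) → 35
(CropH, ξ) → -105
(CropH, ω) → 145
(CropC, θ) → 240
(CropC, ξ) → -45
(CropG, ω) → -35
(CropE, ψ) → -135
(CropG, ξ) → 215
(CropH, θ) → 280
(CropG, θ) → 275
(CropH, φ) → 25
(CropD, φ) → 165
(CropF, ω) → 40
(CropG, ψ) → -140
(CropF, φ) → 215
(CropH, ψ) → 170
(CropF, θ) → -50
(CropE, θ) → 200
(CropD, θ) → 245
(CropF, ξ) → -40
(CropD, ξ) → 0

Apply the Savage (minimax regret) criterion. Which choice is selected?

Column bests: θ=280, φ=215, ψ=170, ω=155, ξ=215.
CropD regrets: 35, 50, 260, 0, 215 → max 260
CropG regrets: 5, 200, 310, 190, 0 → max 310
CropF regrets: 330, 0, 135, 115, 255 → max 330
CropC regrets: 40, 275, 135, 135, 260 → max 275
CropE regrets: 80, 185, 305, 230, 275 → max 305
CropH regrets: 0, 190, 0, 10, 320 → max 320
Smallest max regret = 260 → CropD.

CropD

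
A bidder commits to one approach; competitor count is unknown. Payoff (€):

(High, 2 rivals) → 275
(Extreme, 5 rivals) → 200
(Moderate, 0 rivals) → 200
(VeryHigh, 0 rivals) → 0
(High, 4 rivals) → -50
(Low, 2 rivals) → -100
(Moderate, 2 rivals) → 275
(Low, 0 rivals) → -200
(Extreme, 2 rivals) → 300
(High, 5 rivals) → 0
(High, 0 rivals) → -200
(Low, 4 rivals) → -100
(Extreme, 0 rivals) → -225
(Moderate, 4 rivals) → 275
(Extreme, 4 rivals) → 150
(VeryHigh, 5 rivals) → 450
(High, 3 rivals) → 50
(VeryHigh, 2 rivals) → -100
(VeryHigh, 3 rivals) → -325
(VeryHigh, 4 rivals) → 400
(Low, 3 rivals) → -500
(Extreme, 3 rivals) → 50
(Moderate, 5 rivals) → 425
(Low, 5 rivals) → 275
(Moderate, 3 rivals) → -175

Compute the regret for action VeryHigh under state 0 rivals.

Best payoff under 0 rivals is 200.
Regret = 200 − 0 = 200.

200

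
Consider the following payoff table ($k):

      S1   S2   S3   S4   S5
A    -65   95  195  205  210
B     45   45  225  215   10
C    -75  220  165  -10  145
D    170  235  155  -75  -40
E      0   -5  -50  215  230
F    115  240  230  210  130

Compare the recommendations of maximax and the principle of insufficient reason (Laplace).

Row maxima: A=210, B=225, C=220, D=235, E=230, F=240
Best best-case = 240 → F.
Row averages: A=128, B=108, C=89, D=89, E=78, F=185
Highest average = 185 → F.

maximax → F; laplace → F (agree)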